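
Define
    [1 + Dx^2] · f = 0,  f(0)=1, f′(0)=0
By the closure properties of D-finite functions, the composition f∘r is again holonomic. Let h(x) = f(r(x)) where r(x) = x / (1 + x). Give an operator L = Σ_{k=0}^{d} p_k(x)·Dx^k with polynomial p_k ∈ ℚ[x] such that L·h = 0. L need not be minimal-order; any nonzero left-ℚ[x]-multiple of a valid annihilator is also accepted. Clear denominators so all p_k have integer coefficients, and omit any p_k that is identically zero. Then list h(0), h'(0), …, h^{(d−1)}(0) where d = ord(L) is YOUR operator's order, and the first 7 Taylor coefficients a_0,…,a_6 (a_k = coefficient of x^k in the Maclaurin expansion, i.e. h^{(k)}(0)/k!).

L = 1 + (2 + 6·x + 6·x^2 + 2·x^3)·Dx + (1 + 4·x + 6·x^2 + 4·x^3 + x^4)·Dx^2  (order 2).
h: a_k = 1, 0, -1/2, 1, -35/24, 11/6, -1501/720, …
ICs: h(0) = 1, h′(0) = 0.

f: a_k = 1, 0, -1/2, 0, 1/24, 0, -1/720, …
Change of var in L_f (x↦r) gives L₀.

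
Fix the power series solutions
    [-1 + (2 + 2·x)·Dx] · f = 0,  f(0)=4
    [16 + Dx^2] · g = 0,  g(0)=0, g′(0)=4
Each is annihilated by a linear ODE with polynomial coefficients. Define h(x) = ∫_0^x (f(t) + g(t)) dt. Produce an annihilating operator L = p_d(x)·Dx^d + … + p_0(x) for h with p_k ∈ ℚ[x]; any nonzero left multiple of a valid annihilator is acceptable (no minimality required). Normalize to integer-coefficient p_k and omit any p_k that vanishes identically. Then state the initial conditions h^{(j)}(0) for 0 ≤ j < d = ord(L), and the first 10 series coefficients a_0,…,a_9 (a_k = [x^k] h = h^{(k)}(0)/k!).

f: a_k = 4, 2, -1/2, 1/4, -5/32, 7/64, -21/256, 33/512, -429/8192, 715/16384, …
g: a_k = 0, 4, 0, -32/3, 0, 128/15, 0, -1024/315, 0, 2048/2835, …
f+g: L₀ = lclm(L_f,L_g), ord ≤ 1+2.
h=∫₀ˣh₀: take L = L₀·Dx.
L = (-1072 - 2048·x - 1024·x^2)·Dx + (2016 + 6112·x + 6144·x^2 + 2048·x^3)·Dx^2 + (-67 - 128·x - 64·x^2)·Dx^3 + (126 + 382·x + 384·x^2 + 128·x^3)·Dx^4  (order 4).
h: a_k = 0, 4, 3, -1/6, -125/48, -1/32, 8297/5760, -3/256, -513893/1290240, -143/24576, …
ICs: h(0) = 0, h′(0) = 4, h′′(0) = 6, h′′′(0) = -1.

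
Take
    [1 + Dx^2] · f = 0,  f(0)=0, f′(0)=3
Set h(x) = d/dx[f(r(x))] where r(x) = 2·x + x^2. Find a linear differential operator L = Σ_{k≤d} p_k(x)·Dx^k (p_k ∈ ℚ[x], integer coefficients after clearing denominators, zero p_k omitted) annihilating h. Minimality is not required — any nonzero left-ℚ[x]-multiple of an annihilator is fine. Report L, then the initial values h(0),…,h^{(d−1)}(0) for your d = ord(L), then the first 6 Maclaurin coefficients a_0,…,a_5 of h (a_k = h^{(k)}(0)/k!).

f: a_k = 0, 3, 0, -1/2, 0, 1/40, …
f∘r: x↦r, Dx↦Dx/r' in L_f ⇒ L₀.
Differentiate: ansatz ord ≤ ord L₀ ⇒ L.
L = (7 + 16·x + 24·x^2 + 16·x^3 + 4·x^4) + (-3 - 3·x)·Dx + (1 + 2·x + x^2)·Dx^2  (order 2).
h: a_k = 6, 6, -12, -24, -11, 9, …
ICs: h(0) = 6, h′(0) = 6.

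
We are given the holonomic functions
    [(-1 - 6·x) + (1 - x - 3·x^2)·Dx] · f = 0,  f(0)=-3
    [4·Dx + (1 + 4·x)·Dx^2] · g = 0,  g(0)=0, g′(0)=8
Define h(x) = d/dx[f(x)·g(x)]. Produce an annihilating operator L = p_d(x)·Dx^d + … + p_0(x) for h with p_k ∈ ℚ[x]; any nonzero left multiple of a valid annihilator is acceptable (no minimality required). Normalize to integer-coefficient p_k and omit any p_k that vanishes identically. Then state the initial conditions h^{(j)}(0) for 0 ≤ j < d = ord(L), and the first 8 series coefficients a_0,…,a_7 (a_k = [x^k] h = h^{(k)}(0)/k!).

L = (218 + 1080·x + 2592·x^2) + (-1 + 142·x + 1224·x^2 + 2016·x^3)·Dx + (-5 - 39·x - 37·x^2 + 228·x^3 + 288·x^4)·Dx^2  (order 2).
h: a_k = -24, 48, -528, 1120, -7384, 103776/5, -525512/5, 12464192/35, …
ICs: h(0) = -24, h′(0) = 48.

f: a_k = -3, -3, -12, -21, -57, -120, -291, -651, …
g: a_k = 0, 8, -16, 128/3, -128, 2048/5, -4096/3, 32768/7, …
Product ⇒ symmetric product L₀, ord ≤ 2.
h=h₀': d/dx-closure on L₀ ⇒ L.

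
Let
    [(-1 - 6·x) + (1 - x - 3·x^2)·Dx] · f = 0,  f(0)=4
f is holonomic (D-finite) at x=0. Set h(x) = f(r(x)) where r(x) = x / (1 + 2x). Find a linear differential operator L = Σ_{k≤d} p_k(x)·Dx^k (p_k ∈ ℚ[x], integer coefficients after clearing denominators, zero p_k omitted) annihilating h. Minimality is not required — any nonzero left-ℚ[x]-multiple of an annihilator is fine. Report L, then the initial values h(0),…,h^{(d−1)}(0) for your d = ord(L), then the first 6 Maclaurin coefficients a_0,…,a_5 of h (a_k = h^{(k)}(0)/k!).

L = (1 + 8·x) + (-1 - 5·x - 5·x^2 + 2·x^3)·Dx  (order 1).
h: a_k = 4, 4, 8, -20, 68, -224, …
ICs: h(0) = 4.

f: a_k = 4, 4, 16, 28, 76, 160, …
f∘r: x↦r, Dx↦Dx/r' in L_f ⇒ L₀.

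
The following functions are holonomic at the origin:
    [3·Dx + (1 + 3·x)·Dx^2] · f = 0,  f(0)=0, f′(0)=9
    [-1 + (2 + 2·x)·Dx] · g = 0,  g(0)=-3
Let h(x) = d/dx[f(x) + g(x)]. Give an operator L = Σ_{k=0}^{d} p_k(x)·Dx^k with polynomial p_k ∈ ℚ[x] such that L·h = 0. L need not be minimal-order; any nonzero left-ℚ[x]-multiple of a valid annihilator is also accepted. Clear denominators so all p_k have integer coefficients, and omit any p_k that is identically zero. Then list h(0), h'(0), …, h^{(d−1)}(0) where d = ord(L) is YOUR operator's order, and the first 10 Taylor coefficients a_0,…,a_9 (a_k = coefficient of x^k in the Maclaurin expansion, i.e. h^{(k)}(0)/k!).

f: a_k = 0, 9, -27/2, 27, -243/4, 729/5, -729/2, 6561/7, -19683/8, 6561, …
g: a_k = -3, -3/2, 3/8, -3/16, 15/128, -21/256, 63/1024, -99/2048, 1287/32768, -2145/65536, …
h₀=f+g: left-lcm gives L₀, ord ≤ 3.
Differentiate: ansatz ord ≤ ord L₀ ⇒ L.
L = (27 + 9·x) + (69 + 126·x + 45·x^2)·Dx + (10 + 46·x + 54·x^2 + 18·x^3)·Dx^2  (order 2).
h: a_k = 15/2, -105/4, 1287/16, -7761/32, 186519/256, -1119555/512, 13436235/2048, -80620281/4096, 3869815959/65536, -23218975119/131072, …
ICs: h(0) = 15/2, h′(0) = -105/4.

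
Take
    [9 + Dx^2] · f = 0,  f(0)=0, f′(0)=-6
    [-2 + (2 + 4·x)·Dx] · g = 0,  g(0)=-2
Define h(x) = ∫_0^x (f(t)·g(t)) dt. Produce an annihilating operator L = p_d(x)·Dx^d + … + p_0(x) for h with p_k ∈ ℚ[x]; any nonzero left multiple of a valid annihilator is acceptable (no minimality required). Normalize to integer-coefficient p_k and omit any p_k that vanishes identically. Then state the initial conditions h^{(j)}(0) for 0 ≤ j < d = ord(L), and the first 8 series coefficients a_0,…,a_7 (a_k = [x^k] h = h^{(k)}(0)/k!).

f: a_k = 0, -6, 0, 9, 0, -81/20, 0, 243/280, …
g: a_k = -2, -2, 1, -1, 5/4, -7/4, 21/8, -33/8, …
f·g: L₀ = L_f ⊗_s L_g, ord ≤ 2·1.
h=∫h₀ ⇒ L = L₀·Dx.
L = (12 + 36·x + 36·x^2)·Dx + (-2 - 4·x)·Dx^2 + (1 + 4·x + 4·x^2)·Dx^3  (order 3).
h: a_k = 0, 0, 6, 4, -6, -12/5, 8/5, 48/35, …
ICs: h(0) = 0, h′(0) = 0, h′′(0) = 12.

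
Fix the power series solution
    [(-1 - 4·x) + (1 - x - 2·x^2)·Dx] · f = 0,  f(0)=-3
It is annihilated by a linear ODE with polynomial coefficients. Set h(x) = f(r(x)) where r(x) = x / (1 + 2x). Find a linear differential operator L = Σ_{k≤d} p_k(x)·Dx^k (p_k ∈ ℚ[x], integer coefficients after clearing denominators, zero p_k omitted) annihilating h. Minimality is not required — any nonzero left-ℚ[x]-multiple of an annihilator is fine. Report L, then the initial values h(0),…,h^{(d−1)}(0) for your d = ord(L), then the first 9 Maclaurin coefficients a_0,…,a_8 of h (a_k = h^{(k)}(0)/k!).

f: a_k = -3, -3, -9, -15, -33, -63, -129, -255, -513, …
h₀=f(r): pull back L_f along r ⇒ L₀.
L = (-1 - 6·x) + (1 + 5·x + 6·x^2)·Dx  (order 1).
h: a_k = -3, -3, -3, 9, -27, 81, -243, 729, -2187, …
ICs: h(0) = -3.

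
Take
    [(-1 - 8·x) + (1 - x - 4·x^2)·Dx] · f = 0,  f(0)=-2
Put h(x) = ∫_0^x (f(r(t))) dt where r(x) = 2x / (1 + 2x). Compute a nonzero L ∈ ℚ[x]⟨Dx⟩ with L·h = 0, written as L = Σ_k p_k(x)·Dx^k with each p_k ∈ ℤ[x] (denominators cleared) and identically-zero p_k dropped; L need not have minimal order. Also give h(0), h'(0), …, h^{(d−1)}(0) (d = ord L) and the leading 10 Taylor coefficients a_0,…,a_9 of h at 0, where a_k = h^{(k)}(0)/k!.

f: a_k = -2, -2, -10, -18, -58, -130, -362, -882, -2330, -5858, …
Change of var in L_f (x↦r) gives L₀.
h=∫h₀ ⇒ L = L₀·Dx.
L = (2 + 36·x)·Dx + (-1 - 4·x + 12·x^2 + 32·x^3)·Dx^2  (order 2).
h: a_k = 0, -2, -2, -32/3, 0, -512/5, 512/3, -10240/7, 4608, -237568/9, …
ICs: h(0) = 0, h′(0) = -2.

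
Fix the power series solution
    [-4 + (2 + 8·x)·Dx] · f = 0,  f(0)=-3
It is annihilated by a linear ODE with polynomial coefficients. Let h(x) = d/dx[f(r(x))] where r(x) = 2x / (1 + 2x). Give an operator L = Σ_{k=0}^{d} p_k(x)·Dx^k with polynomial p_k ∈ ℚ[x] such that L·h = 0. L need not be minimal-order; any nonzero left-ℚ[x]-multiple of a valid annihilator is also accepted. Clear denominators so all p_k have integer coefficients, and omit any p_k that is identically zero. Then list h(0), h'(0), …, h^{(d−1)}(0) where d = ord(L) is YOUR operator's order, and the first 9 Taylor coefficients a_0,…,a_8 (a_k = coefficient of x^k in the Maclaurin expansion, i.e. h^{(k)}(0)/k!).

f: a_k = -3, -6, 6, -12, 30, -84, 252, -792, 2574, …
Change of var in L_f (x↦r) gives L₀.
Differentiate: ansatz ord ≤ ord L₀ ⇒ L.
L = (-8 - 40·x) + (-1 - 12·x - 20·x^2)·Dx  (order 1).
h: a_k = -12, 96, -720, 5760, -48960, 433152, -3929856, 36249600, -338273280, …
ICs: h(0) = -12.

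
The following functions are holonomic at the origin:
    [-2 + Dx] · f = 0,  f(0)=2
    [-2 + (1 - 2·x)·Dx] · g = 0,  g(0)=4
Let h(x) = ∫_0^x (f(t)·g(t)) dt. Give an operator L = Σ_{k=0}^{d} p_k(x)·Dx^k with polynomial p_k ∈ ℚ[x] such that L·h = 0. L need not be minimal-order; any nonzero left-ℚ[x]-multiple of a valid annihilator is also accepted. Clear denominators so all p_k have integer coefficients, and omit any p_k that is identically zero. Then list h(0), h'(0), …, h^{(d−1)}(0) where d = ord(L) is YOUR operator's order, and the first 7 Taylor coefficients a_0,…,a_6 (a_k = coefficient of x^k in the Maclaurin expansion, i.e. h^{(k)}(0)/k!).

L = (4 - 4·x)·Dx + (-1 + 2·x)·Dx^2  (order 2).
h: a_k = 0, 8, 16, 80/3, 128/3, 208/3, 5216/45, …
ICs: h(0) = 0, h′(0) = 8.

f: a_k = 2, 4, 4, 8/3, 4/3, 8/15, 8/45, …
g: a_k = 4, 8, 16, 32, 64, 128, 256, …
Product ⇒ symmetric product L₀, ord ≤ 1.
h=∫₀ˣh₀: take L = L₀·Dx.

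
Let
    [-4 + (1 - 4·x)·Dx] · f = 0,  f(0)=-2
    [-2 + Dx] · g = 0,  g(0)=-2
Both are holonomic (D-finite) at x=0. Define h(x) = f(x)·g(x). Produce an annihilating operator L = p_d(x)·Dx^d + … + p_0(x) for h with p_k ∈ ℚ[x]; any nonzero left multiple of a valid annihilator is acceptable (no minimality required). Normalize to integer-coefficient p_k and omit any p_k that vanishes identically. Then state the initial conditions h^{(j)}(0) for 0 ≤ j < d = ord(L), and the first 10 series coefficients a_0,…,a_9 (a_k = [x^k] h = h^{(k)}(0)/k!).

f: a_k = -2, -8, -32, -128, -512, -2048, -8192, -32768, -131072, -524288, …
g: a_k = -2, -4, -4, -8/3, -4/3, -8/15, -8/45, -16/315, -4/315, -8/2835, …
f·g: L₀ = L_f ⊗_s L_g, ord ≤ 1·1.
L = (6 - 8·x) + (-1 + 4·x)·Dx  (order 1).
h: a_k = 4, 24, 104, 1264/3, 1688, 101296/15, 1215568/45, 11345312/105, 136143752/315, 4901175088/2835, …
ICs: h(0) = 4.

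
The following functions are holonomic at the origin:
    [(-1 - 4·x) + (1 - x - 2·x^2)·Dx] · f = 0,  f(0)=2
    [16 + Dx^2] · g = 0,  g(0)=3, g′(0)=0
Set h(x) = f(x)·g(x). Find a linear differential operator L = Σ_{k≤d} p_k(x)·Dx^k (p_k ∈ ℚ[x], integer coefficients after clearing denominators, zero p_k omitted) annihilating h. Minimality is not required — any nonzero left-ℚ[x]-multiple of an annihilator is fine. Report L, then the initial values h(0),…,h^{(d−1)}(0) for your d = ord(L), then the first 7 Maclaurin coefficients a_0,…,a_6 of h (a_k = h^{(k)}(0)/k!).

L = (-12 + 16·x + 32·x^2) + (2 + 8·x)·Dx + (-1 + x + 2·x^2)·Dx^2  (order 2).
h: a_k = 6, 6, -30, -18, -14, -50, -1682/15, …
ICs: h(0) = 6, h′(0) = 6.

f: a_k = 2, 2, 6, 10, 22, 42, 86, …
g: a_k = 3, 0, -24, 0, 32, 0, -256/15, …
h₀=f·g: eliminate ⇒ L₀, order ≤ 1·2.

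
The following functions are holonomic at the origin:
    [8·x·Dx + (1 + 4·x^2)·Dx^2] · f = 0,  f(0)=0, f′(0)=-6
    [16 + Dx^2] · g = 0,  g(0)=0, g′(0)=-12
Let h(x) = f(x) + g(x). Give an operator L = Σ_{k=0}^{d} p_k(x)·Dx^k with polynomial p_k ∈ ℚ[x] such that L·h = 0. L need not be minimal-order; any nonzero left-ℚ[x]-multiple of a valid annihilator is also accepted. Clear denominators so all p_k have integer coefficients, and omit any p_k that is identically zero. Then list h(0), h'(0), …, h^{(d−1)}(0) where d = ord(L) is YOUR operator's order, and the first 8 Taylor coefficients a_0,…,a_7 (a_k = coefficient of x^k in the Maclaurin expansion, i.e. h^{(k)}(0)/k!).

f: a_k = 0, -6, 0, 8, 0, -96/5, 0, 384/7, …
g: a_k = 0, -12, 0, 32, 0, -128/5, 0, 1024/105, …
Sum ⇒ L₀ = lclm(L_f,L_g) in ℚ(x)⟨Dx⟩.
L = (-512·x + 5120·x^3 + 4096·x^5)·Dx + (16 + 512·x^2 + 2304·x^4 + 2048·x^6)·Dx^2 + (-32·x + 320·x^3 + 256·x^5)·Dx^3 + (1 + 32·x^2 + 144·x^4 + 128·x^6)·Dx^4  (order 4).
h: a_k = 0, -18, 0, 40, 0, -224/5, 0, 6784/105, …
ICs: h(0) = 0, h′(0) = -18, h′′(0) = 0, h′′′(0) = 240.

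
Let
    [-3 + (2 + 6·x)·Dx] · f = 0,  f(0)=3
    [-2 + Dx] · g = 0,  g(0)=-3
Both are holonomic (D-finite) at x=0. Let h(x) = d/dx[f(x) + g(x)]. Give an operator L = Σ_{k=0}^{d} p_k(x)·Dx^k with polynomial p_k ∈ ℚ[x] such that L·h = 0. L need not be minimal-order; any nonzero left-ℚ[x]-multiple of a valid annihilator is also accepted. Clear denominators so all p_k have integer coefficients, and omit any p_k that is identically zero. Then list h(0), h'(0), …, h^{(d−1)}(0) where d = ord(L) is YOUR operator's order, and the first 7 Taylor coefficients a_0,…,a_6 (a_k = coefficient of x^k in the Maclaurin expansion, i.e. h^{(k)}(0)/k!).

L = (-78 - 72·x) + (11 - 96·x - 144·x^2)·Dx + (14 + 66·x + 72·x^2)·Dx^2  (order 2).
h: a_k = -3/2, -75/4, 51/16, -1471/32, 24491/256, -693001/2560, 22717481/30720, …
ICs: h(0) = -3/2, h′(0) = -75/4.

f: a_k = 3, 9/2, -27/8, 81/16, -1215/128, 5103/256, -45927/1024, …
g: a_k = -3, -6, -6, -4, -2, -4/5, -4/15, …
h₀=f+g: left-lcm gives L₀, ord ≤ 2.
Differentiate: ansatz ord ≤ ord L₀ ⇒ L.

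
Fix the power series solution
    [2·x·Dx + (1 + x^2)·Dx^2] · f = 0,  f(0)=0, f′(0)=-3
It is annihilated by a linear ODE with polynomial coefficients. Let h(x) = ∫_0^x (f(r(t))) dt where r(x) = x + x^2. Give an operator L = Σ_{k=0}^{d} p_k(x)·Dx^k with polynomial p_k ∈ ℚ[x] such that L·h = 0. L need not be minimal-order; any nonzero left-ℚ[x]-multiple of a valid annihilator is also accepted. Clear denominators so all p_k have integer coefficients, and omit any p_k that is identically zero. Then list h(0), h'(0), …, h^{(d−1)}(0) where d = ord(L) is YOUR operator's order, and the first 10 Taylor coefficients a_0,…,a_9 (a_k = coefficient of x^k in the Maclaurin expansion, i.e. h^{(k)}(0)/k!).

L = (-2 + 2·x + 8·x^2 + 12·x^3 + 6·x^4)·Dx^2 + (1 + 2·x + x^2 + 4·x^3 + 5·x^4 + 2·x^5)·Dx^3  (order 3).
h: a_k = 0, 0, -3/2, -1, 1/4, 3/5, 2/5, -2/7, -39/56, -1/3, …
ICs: h(0) = 0, h′(0) = 0, h′′(0) = -3.

f: a_k = 0, -3, 0, 1, 0, -3/5, 0, 3/7, 0, -1/3, …
Substitute x→r, Dx→(1/r')Dx; clear ⇒ L₀.
∫: right-multiply L₀ by Dx.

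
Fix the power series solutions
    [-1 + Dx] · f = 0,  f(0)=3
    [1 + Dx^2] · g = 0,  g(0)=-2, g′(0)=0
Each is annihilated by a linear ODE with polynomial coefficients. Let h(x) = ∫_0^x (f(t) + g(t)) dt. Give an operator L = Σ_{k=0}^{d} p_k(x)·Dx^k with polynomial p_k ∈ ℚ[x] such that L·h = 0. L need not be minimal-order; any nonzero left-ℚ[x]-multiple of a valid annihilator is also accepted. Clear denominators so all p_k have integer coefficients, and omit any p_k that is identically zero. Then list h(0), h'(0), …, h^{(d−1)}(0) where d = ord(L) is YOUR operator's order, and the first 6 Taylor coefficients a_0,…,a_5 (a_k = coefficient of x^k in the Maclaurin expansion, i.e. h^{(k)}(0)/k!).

L = -Dx + Dx^2 - Dx^3 + Dx^4  (order 4).
h: a_k = 0, 1, 3/2, 5/6, 1/8, 1/120, …
ICs: h(0) = 0, h′(0) = 1, h′′(0) = 3, h′′′(0) = 5.

f: a_k = 3, 3, 3/2, 1/2, 1/8, 1/40, …
g: a_k = -2, 0, 1, 0, -1/12, 0, …
Sum ⇒ L₀ = lclm(L_f,L_g) in ℚ(x)⟨Dx⟩.
Integrate: L := L₀·Dx.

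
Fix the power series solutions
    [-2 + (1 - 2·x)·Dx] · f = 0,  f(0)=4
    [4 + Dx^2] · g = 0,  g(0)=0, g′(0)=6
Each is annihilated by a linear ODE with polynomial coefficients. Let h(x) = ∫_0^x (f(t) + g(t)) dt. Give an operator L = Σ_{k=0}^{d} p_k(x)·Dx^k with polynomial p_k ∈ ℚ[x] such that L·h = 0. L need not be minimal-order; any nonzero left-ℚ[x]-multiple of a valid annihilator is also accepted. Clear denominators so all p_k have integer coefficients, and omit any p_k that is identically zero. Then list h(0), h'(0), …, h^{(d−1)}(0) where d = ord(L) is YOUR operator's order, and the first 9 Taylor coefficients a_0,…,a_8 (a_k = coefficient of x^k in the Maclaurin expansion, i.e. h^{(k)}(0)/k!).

f: a_k = 4, 8, 16, 32, 64, 128, 256, 512, 1024, …
g: a_k = 0, 6, 0, -4, 0, 4/5, 0, -8/105, 0, …
h₀=f+g: left-lcm gives L₀, ord ≤ 3.
h=∫h₀ ⇒ L = L₀·Dx.
L = (56 - 32·x + 32·x^2)·Dx + (-12 + 40·x - 48·x^2 + 32·x^3)·Dx^2 + (14 - 8·x + 8·x^2)·Dx^3 + (-3 + 10·x - 12·x^2 + 8·x^3)·Dx^4  (order 4).
h: a_k = 0, 4, 7, 16/3, 7, 64/5, 322/15, 256/7, 6719/105, …
ICs: h(0) = 0, h′(0) = 4, h′′(0) = 14, h′′′(0) = 32.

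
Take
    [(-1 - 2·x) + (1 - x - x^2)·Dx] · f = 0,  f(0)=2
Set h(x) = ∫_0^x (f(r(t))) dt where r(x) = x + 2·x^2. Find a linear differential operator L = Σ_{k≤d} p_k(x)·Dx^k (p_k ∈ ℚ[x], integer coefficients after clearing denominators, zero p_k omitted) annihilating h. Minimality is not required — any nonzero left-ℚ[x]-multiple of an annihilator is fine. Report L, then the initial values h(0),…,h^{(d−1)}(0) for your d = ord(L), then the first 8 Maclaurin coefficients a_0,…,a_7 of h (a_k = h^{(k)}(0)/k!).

L = (1 + 6·x + 12·x^2 + 16·x^3)·Dx + (-1 + x + 3·x^2 + 4·x^3 + 4·x^4)·Dx^2  (order 2).
h: a_k = 0, 2, 1, 8/3, 11/2, 62/5, 28, 474/7, …
ICs: h(0) = 0, h′(0) = 2.

f: a_k = 2, 2, 4, 6, 10, 16, 26, 42, …
h₀=f(r): pull back L_f along r ⇒ L₀.
Integrate: L := L₀·Dx.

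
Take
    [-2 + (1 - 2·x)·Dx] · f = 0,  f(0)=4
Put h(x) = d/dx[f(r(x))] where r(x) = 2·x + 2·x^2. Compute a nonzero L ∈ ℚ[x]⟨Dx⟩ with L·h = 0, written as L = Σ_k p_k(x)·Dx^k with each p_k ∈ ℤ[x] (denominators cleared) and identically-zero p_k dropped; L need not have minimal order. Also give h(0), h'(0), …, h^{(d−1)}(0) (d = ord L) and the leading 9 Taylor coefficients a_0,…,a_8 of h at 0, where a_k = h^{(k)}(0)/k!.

L = (10 + 24·x + 24·x^2) + (-1 + 2·x + 12·x^2 + 8·x^3)·Dx  (order 1).
h: a_k = 16, 160, 1152, 7424, 44800, 259584, 1462272, 8069120, 43831296, …
ICs: h(0) = 16.

f: a_k = 4, 8, 16, 32, 64, 128, 256, 512, 1024, …
h₀=f(r): pull back L_f along r ⇒ L₀.
h=h₀': d/dx-closure on L₀ ⇒ L.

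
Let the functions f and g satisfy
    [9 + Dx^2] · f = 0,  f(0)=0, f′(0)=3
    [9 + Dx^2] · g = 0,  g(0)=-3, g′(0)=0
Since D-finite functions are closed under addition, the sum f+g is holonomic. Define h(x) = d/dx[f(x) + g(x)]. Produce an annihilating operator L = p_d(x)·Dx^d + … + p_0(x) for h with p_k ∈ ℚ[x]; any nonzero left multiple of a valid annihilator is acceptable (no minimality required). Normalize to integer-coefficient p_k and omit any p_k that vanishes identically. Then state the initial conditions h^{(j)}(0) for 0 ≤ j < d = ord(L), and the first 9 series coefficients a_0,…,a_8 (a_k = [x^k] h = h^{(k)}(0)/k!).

L = 9 + Dx^2  (order 2).
h: a_k = 3, 27, -27/2, -81/2, 81/8, 729/40, -243/80, -2187/560, 2187/4480, …
ICs: h(0) = 3, h′(0) = 27.

f: a_k = 0, 3, 0, -9/2, 0, 81/40, 0, -243/560, 0, …
g: a_k = -3, 0, 27/2, 0, -81/8, 0, 243/80, 0, -2187/4480, …
f+g: L₀ = lclm(L_f,L_g), ord ≤ 2+2.
Differentiate: ansatz ord ≤ ord L₀ ⇒ L.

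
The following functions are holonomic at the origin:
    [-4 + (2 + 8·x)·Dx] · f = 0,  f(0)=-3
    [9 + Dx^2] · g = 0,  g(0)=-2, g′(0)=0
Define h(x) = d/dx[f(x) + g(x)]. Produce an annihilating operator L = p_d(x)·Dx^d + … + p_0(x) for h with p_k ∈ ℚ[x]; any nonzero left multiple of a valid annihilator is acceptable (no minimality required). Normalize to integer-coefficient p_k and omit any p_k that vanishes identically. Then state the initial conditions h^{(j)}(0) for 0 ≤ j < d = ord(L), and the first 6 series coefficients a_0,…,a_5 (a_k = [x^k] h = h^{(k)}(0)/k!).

L = (-414 - 432·x - 864·x^2) + (-63 - 468·x - 1296·x^2 - 1728·x^3)·Dx + (-46 - 48·x - 96·x^2)·Dx^2 + (-7 - 52·x - 144·x^2 - 192·x^3)·Dx^3  (order 3).
h: a_k = -6, 30, -36, 93, -420, 30483/20, …
ICs: h(0) = -6, h′(0) = 30, h′′(0) = -72.

f: a_k = -3, -6, 6, -12, 30, -84, …
g: a_k = -2, 0, 9, 0, -27/4, 0, …
L₀ := lclm(L_f,L_g); ord L₀ ≤ 1+2.
h₀' ⇒ L via d/dx closure of L₀.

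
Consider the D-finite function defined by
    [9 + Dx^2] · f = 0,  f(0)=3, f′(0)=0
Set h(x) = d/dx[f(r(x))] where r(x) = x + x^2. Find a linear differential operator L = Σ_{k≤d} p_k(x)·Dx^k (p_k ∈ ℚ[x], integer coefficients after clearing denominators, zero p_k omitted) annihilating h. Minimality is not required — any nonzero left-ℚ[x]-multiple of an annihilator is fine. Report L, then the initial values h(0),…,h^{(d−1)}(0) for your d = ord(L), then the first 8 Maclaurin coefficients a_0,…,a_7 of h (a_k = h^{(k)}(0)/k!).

L = (21 + 72·x + 216·x^2 + 288·x^3 + 144·x^4) + (-6 - 12·x)·Dx + (1 + 4·x + 4·x^2)·Dx^2  (order 2).
h: a_k = 0, -27, -81, -27/2, 405/2, 13851/40, 6237/40, -156573/560, …
ICs: h(0) = 0, h′(0) = -27.

f: a_k = 3, 0, -27/2, 0, 81/8, 0, -243/80, 0, …
Change of var in L_f (x↦r) gives L₀.
Derive L from L₀ (diff closure).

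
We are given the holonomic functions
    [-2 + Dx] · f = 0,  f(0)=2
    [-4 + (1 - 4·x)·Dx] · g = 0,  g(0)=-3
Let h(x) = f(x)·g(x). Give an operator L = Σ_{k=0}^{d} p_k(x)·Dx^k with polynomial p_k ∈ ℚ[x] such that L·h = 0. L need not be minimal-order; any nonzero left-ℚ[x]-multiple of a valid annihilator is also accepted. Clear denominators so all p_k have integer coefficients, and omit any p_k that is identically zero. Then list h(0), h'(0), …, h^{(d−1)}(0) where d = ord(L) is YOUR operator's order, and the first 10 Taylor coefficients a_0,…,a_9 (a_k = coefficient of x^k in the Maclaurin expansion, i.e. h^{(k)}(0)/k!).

L = (6 - 8·x) + (-1 + 4·x)·Dx  (order 1).
h: a_k = -6, -36, -156, -632, -2532, -50648/5, -607784/15, -5672656/35, -68071876/105, -2450587544/945, …
ICs: h(0) = -6.

f: a_k = 2, 4, 4, 8/3, 4/3, 8/15, 8/45, 16/315, 4/315, 8/2835, …
g: a_k = -3, -12, -48, -192, -768, -3072, -12288, -49152, -196608, -786432, …
f·g: L₀ = L_f ⊗_s L_g, ord ≤ 1·1.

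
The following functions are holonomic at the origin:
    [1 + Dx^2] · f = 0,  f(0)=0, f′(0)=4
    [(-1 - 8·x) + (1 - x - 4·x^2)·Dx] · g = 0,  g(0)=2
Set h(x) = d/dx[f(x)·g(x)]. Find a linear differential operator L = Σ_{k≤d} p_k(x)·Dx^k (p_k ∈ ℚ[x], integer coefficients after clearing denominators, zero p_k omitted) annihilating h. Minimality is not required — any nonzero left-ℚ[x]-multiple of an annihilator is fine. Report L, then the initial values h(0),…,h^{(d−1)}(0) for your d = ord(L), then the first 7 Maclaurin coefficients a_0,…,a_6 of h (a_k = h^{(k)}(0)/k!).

L = (159 - 2·x - 7·x^2 + 8·x^3 + 16·x^4) + (22 + 178·x + 24·x^2 + 64·x^3)·Dx + (-7 + 6·x + 25·x^2 + 8·x^3 + 16·x^4)·Dx^2  (order 2).
h: a_k = 8, 16, 116, 848/3, 1127, 15242/5, 888089/90, …
ICs: h(0) = 8, h′(0) = 16.

f: a_k = 0, 4, 0, -2/3, 0, 1/30, 0, …
g: a_k = 2, 2, 10, 18, 58, 130, 362, …
f·g: L₀ = L_f ⊗_s L_g, ord ≤ 2·1.
Differentiate: ansatz ord ≤ ord L₀ ⇒ L.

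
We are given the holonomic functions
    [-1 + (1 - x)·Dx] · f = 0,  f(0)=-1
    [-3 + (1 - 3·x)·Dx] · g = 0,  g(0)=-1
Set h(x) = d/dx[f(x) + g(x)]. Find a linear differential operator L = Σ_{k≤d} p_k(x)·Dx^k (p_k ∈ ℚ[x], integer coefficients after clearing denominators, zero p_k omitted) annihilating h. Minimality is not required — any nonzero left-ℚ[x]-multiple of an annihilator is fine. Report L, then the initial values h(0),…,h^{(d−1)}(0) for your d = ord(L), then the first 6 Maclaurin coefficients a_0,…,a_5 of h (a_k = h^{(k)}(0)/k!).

L = 18 + (-12 + 18·x)·Dx + (1 - 4·x + 3·x^2)·Dx^2  (order 2).
h: a_k = -4, -20, -84, -328, -1220, -4380, …
ICs: h(0) = -4, h′(0) = -20.

f: a_k = -1, -1, -1, -1, -1, -1, …
g: a_k = -1, -3, -9, -27, -81, -243, …
f+g: L₀ = lclm(L_f,L_g), ord ≤ 1+1.
h=h₀': d/dx-closure on L₀ ⇒ L.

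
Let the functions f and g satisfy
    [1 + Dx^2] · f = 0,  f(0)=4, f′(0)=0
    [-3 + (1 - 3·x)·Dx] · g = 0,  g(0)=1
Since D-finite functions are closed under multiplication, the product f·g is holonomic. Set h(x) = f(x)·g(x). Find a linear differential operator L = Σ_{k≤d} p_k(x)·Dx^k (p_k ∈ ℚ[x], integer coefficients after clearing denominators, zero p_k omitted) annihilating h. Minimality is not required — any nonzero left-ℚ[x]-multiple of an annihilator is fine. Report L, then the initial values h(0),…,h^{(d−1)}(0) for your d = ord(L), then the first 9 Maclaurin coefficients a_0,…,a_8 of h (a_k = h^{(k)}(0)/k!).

L = (-1 + 3·x) + 6·Dx + (-1 + 3·x)·Dx^2  (order 2).
h: a_k = 4, 12, 34, 102, 1837/6, 1837/2, 495989/180, 495989/60, 249978457/10080, …
ICs: h(0) = 4, h′(0) = 12.

f: a_k = 4, 0, -2, 0, 1/6, 0, -1/180, 0, 1/10080, …
g: a_k = 1, 3, 9, 27, 81, 243, 729, 2187, 6561, …
Sym-product of L_f,L_g gives L₀ (≤ ord 2).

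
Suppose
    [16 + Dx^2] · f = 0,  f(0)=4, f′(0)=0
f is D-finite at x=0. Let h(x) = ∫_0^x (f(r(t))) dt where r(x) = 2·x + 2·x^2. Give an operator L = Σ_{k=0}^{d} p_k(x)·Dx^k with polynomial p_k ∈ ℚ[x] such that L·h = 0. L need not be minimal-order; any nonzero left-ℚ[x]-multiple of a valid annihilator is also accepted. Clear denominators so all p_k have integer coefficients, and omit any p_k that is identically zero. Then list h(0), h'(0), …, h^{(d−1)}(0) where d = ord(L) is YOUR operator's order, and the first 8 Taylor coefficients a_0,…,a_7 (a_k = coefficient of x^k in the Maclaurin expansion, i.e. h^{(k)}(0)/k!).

L = (64 + 384·x + 768·x^2 + 512·x^3)·Dx - 2·Dx^2 + (1 + 2·x)·Dx^3  (order 3).
h: a_k = 0, 4, 0, -128/3, -64, 1664/15, 4096/9, 118784/315, …
ICs: h(0) = 0, h′(0) = 4, h′′(0) = 0.

f: a_k = 4, 0, -32, 0, 128/3, 0, -1024/45, 0, …
L₀ from L_f via x↦r, Dx↦r'^{-1}Dx.
Integrate: L := L₀·Dx.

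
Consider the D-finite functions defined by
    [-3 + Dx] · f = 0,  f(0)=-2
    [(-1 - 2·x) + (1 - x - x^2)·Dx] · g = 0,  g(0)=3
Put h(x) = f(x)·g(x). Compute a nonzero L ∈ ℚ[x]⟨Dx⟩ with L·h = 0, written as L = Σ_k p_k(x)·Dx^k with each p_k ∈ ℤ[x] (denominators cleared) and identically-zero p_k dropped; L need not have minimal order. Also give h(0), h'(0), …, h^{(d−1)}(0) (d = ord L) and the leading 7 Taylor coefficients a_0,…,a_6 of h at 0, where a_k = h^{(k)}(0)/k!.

L = (4 - x - 3·x^2) + (-1 + x + x^2)·Dx  (order 1).
h: a_k = -6, -24, -57, -108, -741/4, -1527/5, -19869/40, …
ICs: h(0) = -6.

f: a_k = -2, -6, -9, -9, -27/4, -81/20, -81/40, …
g: a_k = 3, 3, 6, 9, 15, 24, 39, …
f·g: L₀ = L_f ⊗_s L_g, ord ≤ 1·1.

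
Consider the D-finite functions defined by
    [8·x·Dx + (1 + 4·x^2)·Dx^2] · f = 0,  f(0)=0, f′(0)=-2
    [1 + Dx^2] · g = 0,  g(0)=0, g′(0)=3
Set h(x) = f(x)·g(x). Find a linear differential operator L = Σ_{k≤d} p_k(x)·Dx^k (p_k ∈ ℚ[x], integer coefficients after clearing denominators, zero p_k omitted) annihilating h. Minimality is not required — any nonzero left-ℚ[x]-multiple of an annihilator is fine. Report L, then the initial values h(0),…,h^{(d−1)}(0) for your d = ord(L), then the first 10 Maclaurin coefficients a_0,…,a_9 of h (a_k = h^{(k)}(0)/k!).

L = (85 + 944·x^2 + 416·x^4 + 256·x^6 + 256·x^8) + (144·x + 704·x^3 + 768·x^5 + 1024·x^7)·Dx + (90 + 992·x^2 + 576·x^4 + 512·x^6 + 512·x^8)·Dx^2 + (144·x + 704·x^3 + 768·x^5 + 1024·x^7)·Dx^3 + (5 + 48·x^2 + 160·x^4 + 256·x^6 + 256·x^8)·Dx^4  (order 4).
h: a_k = 0, 0, -6, 0, 9, 0, -247/12, 0, 465/8, 0, …
ICs: h(0) = 0, h′(0) = 0, h′′(0) = -12, h′′′(0) = 0.

f: a_k = 0, -2, 0, 8/3, 0, -32/5, 0, 128/7, 0, -512/9, …
g: a_k = 0, 3, 0, -1/2, 0, 1/40, 0, -1/1680, 0, 1/120960, …
Sym-product of L_f,L_g gives L₀ (≤ ord 4).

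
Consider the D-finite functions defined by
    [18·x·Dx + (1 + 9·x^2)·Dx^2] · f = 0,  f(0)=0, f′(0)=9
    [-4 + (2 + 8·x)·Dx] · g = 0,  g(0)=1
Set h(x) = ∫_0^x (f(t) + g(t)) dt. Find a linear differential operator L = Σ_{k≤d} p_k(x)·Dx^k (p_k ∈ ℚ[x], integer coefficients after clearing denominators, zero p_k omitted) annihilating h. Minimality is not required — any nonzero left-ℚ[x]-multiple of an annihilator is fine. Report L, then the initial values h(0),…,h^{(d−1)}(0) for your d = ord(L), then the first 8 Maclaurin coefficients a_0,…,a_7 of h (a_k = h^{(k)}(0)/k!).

L = (-36 - 360·x + 972·x^2 + 1944·x^3)·Dx^2 + (-30 - 144·x - 18·x^2 + 3888·x^3 + 6804·x^4)·Dx^3 + (-2 + 10·x + 108·x^2 + 306·x^3 + 1134·x^4 + 1944·x^5)·Dx^4  (order 4).
h: a_k = 0, 1, 11/2, -2/3, -23/4, -2, 869/30, -12, …
ICs: h(0) = 0, h′(0) = 1, h′′(0) = 11, h′′′(0) = -4.

f: a_k = 0, 9, 0, -27, 0, 729/5, 0, -6561/7, …
g: a_k = 1, 2, -2, 4, -10, 28, -84, 264, …
h₀=f+g: left-lcm gives L₀, ord ≤ 3.
h=∫h₀ ⇒ L = L₀·Dx.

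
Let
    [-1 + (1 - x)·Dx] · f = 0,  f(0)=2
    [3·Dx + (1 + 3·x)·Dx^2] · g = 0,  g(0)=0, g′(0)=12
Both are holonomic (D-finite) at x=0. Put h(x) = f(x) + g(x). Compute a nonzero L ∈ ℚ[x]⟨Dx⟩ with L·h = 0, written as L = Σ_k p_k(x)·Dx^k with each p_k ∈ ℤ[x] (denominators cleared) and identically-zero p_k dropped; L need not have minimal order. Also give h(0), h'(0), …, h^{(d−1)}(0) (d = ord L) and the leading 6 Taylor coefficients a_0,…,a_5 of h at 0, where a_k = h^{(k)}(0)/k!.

f: a_k = 2, 2, 2, 2, 2, 2, …
g: a_k = 0, 12, -18, 36, -81, 972/5, …
L₀ := lclm(L_f,L_g); ord L₀ ≤ 1+2.
L = (54 + 18·x)·Dx + (-12 + 72·x + 36·x^2)·Dx^2 + (-5 - 13·x + 9·x^2 + 9·x^3)·Dx^3  (order 3).
h: a_k = 2, 14, -16, 38, -79, 982/5, …
ICs: h(0) = 2, h′(0) = 14, h′′(0) = -32.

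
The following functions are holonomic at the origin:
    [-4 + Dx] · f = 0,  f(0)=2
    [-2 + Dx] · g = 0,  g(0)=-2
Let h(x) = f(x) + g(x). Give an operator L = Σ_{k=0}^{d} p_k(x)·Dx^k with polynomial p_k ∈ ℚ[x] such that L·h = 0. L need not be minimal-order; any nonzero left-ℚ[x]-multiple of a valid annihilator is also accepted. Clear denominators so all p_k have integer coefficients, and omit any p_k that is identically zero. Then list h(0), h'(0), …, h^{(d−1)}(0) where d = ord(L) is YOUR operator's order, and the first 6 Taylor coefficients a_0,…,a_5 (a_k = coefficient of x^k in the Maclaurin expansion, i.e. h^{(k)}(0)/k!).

L = 8 - 6·Dx + Dx^2  (order 2).
h: a_k = 0, 4, 12, 56/3, 20, 248/15, …
ICs: h(0) = 0, h′(0) = 4.

f: a_k = 2, 8, 16, 64/3, 64/3, 256/15, …
g: a_k = -2, -4, -4, -8/3, -4/3, -8/15, …
Weyl lclm of L_f,L_g ⇒ L₀ (ord ≤ 2).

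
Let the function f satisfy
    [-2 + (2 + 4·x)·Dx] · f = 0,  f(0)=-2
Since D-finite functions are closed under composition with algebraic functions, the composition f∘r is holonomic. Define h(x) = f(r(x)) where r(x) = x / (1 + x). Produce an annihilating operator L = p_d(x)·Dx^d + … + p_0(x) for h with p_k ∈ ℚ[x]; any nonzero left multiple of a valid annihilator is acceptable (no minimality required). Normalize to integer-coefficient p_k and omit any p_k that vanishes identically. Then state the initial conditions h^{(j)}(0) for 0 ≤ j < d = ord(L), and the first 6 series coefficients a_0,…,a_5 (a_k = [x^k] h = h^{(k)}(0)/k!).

f: a_k = -2, -2, 1, -1, 5/4, -7/4, …
Substitute x→r, Dx→(1/r')Dx; clear ⇒ L₀.
L = -1 + (1 + 4·x + 3·x^2)·Dx  (order 1).
h: a_k = -2, -2, 3, -5, 37/4, -75/4, …
ICs: h(0) = -2.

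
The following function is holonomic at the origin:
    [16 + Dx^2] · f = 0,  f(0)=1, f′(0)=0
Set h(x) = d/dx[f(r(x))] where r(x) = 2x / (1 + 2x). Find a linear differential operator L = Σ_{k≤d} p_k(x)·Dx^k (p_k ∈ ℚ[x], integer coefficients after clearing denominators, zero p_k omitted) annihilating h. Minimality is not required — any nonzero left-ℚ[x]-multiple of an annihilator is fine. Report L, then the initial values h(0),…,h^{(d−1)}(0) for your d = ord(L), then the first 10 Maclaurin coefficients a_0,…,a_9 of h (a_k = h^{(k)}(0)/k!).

L = (88 + 96·x + 96·x^2) + (12 + 72·x + 144·x^2 + 96·x^3)·Dx + (1 + 8·x + 24·x^2 + 32·x^3 + 16·x^4)·Dx^2  (order 2).
h: a_k = 0, -64, 384, -2560/3, -5120/3, 351232/15, -587776/5, 25739264/63, -36732928/35, 4802363392/2835, …
ICs: h(0) = 0, h′(0) = -64.

f: a_k = 1, 0, -8, 0, 32/3, 0, -256/45, 0, 512/315, 0, …
Substitute x→r, Dx→(1/r')Dx; clear ⇒ L₀.
Derive L from L₀ (diff closure).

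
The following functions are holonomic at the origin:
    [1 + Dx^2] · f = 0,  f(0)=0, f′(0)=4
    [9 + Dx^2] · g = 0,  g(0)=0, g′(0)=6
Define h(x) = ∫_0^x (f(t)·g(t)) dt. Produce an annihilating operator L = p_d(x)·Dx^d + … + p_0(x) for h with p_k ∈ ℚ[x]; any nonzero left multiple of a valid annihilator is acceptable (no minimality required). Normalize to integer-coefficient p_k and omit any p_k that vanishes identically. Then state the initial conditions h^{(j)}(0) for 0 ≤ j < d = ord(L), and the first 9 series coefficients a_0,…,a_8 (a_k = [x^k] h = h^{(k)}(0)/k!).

f: a_k = 0, 4, 0, -2/3, 0, 1/30, 0, -1/1260, 0, …
g: a_k = 0, 6, 0, -9, 0, 81/20, 0, -243/280, 0, …
h₀=f·g: eliminate ⇒ L₀, order ≤ 2·2.
∫: right-multiply L₀ by Dx.
L = 64·Dx + 20·Dx^3 + Dx^5  (order 5).
h: a_k = 0, 0, 0, 8, 0, -8, 0, 16/5, 0, …
ICs: h(0) = 0, h′(0) = 0, h′′(0) = 0, h′′′(0) = 48, h′′′′(0) = 0.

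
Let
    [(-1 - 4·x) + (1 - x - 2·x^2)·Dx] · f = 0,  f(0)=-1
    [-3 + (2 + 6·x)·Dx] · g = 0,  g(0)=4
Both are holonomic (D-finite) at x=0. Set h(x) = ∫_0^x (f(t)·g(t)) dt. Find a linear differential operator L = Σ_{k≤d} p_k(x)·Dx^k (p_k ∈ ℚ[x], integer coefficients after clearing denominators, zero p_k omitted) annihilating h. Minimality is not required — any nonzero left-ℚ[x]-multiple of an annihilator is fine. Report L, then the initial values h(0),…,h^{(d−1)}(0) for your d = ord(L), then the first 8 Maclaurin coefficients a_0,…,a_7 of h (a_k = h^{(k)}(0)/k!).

f: a_k = -1, -1, -3, -5, -11, -21, -43, -85, …
g: a_k = 4, 6, -9/2, 27/4, -405/32, 1701/64, -15309/256, 72171/512, …
L₀ := L_f ⊗_s L_g (sym. prod.), ord ≤ 1.
h=∫h₀ ⇒ L = L₀·Dx.
L = (5 + 11·x + 18·x^2)·Dx + (-2 - 4·x + 10·x^2 + 12·x^3)·Dx^2  (order 2).
h: a_k = 0, -4, -5, -9/2, -161/16, -1747/160, -3449/128, -54031/1792, …
ICs: h(0) = 0, h′(0) = -4.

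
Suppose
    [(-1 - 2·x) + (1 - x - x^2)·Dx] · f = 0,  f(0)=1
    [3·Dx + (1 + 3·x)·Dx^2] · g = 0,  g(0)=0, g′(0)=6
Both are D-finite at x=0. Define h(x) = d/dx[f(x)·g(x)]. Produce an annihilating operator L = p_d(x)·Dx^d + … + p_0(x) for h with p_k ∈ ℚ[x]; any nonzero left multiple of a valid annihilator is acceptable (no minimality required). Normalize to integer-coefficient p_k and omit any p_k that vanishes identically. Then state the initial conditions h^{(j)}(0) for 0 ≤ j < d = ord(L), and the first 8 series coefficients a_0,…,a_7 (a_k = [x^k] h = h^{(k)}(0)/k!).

f: a_k = 1, 1, 2, 3, 5, 8, 13, 21, …
g: a_k = 0, 6, -9, 18, -81/2, 486/5, -243, 4374/7, …
Product ⇒ symmetric product L₀, ord ≤ 2.
Derive L from L₀ (diff closure).
L = (102 + 270·x + 324·x^2) + (-3 + 93·x + 324·x^2 + 252·x^3)·Dx + (-5 - 22·x - 4·x^2 + 63·x^3 + 36·x^4)·Dx^2  (order 2).
h: a_k = 6, -6, 63, -90, 957/2, -5094/5, 38553/10, -352602/35, …
ICs: h(0) = 6, h′(0) = -6.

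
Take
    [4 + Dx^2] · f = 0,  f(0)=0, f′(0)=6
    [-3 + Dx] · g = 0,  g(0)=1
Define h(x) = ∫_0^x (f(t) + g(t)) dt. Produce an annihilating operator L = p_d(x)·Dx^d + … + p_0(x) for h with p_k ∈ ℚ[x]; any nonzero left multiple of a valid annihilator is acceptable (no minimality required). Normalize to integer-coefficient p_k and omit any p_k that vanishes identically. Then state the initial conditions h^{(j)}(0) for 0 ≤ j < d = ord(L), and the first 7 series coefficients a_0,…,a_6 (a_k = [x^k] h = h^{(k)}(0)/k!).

L = -12·Dx + 4·Dx^2 - 3·Dx^3 + Dx^4  (order 4).
h: a_k = 0, 1, 9/2, 3/2, 1/8, 27/40, 113/240, …
ICs: h(0) = 0, h′(0) = 1, h′′(0) = 9, h′′′(0) = 9.

f: a_k = 0, 6, 0, -4, 0, 4/5, 0, …
g: a_k = 1, 3, 9/2, 9/2, 27/8, 81/40, 81/80, …
f+g: L₀ = lclm(L_f,L_g), ord ≤ 2+1.
Integrate: L := L₀·Dx.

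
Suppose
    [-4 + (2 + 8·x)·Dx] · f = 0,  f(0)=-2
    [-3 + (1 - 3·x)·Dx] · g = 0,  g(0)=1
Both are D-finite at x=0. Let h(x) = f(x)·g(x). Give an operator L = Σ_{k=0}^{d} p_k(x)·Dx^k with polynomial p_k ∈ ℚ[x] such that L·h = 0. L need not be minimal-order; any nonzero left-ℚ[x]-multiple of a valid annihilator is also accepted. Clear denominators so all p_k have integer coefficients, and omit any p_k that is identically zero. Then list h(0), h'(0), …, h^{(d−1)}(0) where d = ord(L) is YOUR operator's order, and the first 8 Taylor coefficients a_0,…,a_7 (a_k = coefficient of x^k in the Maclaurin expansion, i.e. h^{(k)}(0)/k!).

L = (5 + 6·x) + (-1 - x + 12·x^2)·Dx  (order 1).
h: a_k = -2, -10, -26, -86, -238, -770, -2142, -6954, …
ICs: h(0) = -2.

f: a_k = -2, -4, 4, -8, 20, -56, 168, -528, …
g: a_k = 1, 3, 9, 27, 81, 243, 729, 2187, …
Product ⇒ symmetric product L₀, ord ≤ 1.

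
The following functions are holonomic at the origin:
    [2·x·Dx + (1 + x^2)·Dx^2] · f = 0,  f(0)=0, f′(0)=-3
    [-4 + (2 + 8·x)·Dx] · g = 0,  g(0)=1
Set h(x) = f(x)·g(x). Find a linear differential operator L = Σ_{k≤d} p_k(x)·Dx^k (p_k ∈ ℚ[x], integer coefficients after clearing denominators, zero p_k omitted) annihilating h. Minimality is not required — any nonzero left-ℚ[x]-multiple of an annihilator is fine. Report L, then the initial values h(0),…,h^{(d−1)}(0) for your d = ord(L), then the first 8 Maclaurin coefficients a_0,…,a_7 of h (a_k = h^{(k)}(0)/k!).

L = (12 - 4·x - 4·x^2) + (-4 - 14·x + 12·x^2 + 16·x^3)·Dx + (1 + 8·x + 17·x^2 + 8·x^3 + 16·x^4)·Dx^2  (order 2).
h: a_k = 0, -3, -6, 7, -10, 137/5, -406/5, 8527/35, …
ICs: h(0) = 0, h′(0) = -3.

f: a_k = 0, -3, 0, 1, 0, -3/5, 0, 3/7, …
g: a_k = 1, 2, -2, 4, -10, 28, -84, 264, …
Sym-product of L_f,L_g gives L₀ (≤ ord 2).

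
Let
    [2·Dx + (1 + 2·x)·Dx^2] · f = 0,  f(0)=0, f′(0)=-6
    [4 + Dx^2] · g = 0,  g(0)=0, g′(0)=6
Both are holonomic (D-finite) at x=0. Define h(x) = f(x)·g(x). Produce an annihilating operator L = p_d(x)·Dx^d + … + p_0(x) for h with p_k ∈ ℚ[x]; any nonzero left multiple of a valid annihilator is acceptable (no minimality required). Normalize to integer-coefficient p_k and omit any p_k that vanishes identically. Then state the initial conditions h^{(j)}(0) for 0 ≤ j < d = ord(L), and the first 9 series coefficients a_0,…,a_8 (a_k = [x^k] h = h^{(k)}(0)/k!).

f: a_k = 0, -6, 6, -8, 12, -96/5, 32, -384/7, 96, …
g: a_k = 0, 6, 0, -4, 0, 4/5, 0, -8/105, 0, …
L₀ := L_f ⊗_s L_g (sym. prod.), ord ≤ 4.
L = (-48 + 192·x + 1216·x^2 + 2048·x^3 + 1024·x^4) + (32 + 320·x + 768·x^2 + 512·x^3)·Dx + (160·x + 672·x^2 + 1024·x^3 + 512·x^4)·Dx^2 + (8 + 80·x + 192·x^2 + 128·x^3)·Dx^3 + (3 + 28·x + 92·x^2 + 128·x^3 + 64·x^4)·Dx^4  (order 4).
h: a_k = 0, 0, -36, 36, -24, 48, -88, 744/5, -1808/7, …
ICs: h(0) = 0, h′(0) = 0, h′′(0) = -72, h′′′(0) = 216.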